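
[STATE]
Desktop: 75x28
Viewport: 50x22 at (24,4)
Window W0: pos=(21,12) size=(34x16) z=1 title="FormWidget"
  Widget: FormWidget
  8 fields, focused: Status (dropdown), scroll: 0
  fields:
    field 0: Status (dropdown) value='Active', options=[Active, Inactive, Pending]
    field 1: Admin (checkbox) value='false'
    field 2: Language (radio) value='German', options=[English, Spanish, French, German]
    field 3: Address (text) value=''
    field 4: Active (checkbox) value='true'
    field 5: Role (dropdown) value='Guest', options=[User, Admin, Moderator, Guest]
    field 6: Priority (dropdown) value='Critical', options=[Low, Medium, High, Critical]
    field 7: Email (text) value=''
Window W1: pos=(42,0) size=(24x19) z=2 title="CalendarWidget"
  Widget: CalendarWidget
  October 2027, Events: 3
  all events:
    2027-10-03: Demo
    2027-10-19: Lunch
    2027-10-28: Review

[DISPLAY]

                  ┃Mo Tu We Th Fr Sa Su  ┃        
                  ┃             1  2  3* ┃        
                  ┃ 4  5  6  7  8  9 10  ┃        
                  ┃11 12 13 14 15 16 17  ┃        
                  ┃18 19* 20 21 22 23 24 ┃        
                  ┃25 26 27 28* 29 30 31 ┃        
                  ┃                      ┃        
                  ┃                      ┃        
━━━━━━━━━━━━━━━━━━┃                      ┃        
ormWidget         ┃                      ┃        
──────────────────┃                      ┃        
Status:     [Activ┃                      ┃        
Admin:      [ ]   ┃                      ┃        
Language:   ( ) En┃                      ┃        
Address:    [     ┗━━━━━━━━━━━━━━━━━━━━━━┛        
Active:     [x]               ┃                   
Role:       [Guest          ▼]┃                   
Priority:   [Critical       ▼]┃                   
Email:      [                ]┃                   
                              ┃                   
                              ┃                   
                              ┃                   


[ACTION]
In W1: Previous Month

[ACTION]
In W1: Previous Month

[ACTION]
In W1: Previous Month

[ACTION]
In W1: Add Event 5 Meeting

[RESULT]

                  ┃Mo Tu We Th Fr Sa Su  ┃        
                  ┃          1  2  3  4  ┃        
                  ┃ 5*  6  7  8  9 10 11 ┃        
                  ┃12 13 14 15 16 17 18  ┃        
                  ┃19 20 21 22 23 24 25  ┃        
                  ┃26 27 28 29 30 31     ┃        
                  ┃                      ┃        
                  ┃                      ┃        
━━━━━━━━━━━━━━━━━━┃                      ┃        
ormWidget         ┃                      ┃        
──────────────────┃                      ┃        
Status:     [Activ┃                      ┃        
Admin:      [ ]   ┃                      ┃        
Language:   ( ) En┃                      ┃        
Address:    [     ┗━━━━━━━━━━━━━━━━━━━━━━┛        
Active:     [x]               ┃                   
Role:       [Guest          ▼]┃                   
Priority:   [Critical       ▼]┃                   
Email:      [                ]┃                   
                              ┃                   
                              ┃                   
                              ┃                   


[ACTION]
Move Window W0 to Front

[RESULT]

                  ┃Mo Tu We Th Fr Sa Su  ┃        
                  ┃          1  2  3  4  ┃        
                  ┃ 5*  6  7  8  9 10 11 ┃        
                  ┃12 13 14 15 16 17 18  ┃        
                  ┃19 20 21 22 23 24 25  ┃        
                  ┃26 27 28 29 30 31     ┃        
                  ┃                      ┃        
                  ┃                      ┃        
━━━━━━━━━━━━━━━━━━━━━━━━━━━━━━┓          ┃        
ormWidget                     ┃          ┃        
──────────────────────────────┨          ┃        
Status:     [Active         ▼]┃          ┃        
Admin:      [ ]               ┃          ┃        
Language:   ( ) English  ( ) S┃          ┃        
Address:    [                ]┃━━━━━━━━━━┛        
Active:     [x]               ┃                   
Role:       [Guest          ▼]┃                   
Priority:   [Critical       ▼]┃                   
Email:      [                ]┃                   
                              ┃                   
                              ┃                   
                              ┃                   


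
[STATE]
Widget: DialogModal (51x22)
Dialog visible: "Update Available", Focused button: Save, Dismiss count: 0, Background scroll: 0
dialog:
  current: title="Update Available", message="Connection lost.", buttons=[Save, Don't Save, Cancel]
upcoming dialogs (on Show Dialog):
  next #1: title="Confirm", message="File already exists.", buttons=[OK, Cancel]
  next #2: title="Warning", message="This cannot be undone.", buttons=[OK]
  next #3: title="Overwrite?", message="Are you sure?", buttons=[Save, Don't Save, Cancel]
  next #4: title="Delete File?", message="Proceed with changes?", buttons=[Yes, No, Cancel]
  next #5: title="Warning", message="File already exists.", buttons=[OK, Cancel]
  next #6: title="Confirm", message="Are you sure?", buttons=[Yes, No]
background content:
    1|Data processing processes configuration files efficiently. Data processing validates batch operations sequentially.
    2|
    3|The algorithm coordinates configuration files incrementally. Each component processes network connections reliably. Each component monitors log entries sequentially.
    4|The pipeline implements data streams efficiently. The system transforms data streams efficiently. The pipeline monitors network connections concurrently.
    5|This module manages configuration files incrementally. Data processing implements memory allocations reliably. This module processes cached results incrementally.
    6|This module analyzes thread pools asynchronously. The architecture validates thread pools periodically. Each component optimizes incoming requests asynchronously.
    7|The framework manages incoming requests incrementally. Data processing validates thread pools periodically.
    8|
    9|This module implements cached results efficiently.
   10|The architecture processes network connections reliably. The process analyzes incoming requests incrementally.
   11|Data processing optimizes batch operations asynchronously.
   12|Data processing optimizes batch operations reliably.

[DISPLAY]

Data processing processes configuration files effic
                                                   
The algorithm coordinates configuration files incre
The pipeline implements data streams efficiently. T
This module manages configuration files incremental
This module analyzes thread pools asynchronously. T
The framework manages incoming requests incremental
                                                   
This modu┌──────────────────────────────┐iciently. 
The archi│       Update Available       │tions reli
Data proc│       Connection lost.       │s asynchro
Data proc│ [Save]  Don't Save   Cancel  │s reliably
         └──────────────────────────────┘          
                                                   
                                                   
                                                   
                                                   
                                                   
                                                   
                                                   
                                                   
                                                   


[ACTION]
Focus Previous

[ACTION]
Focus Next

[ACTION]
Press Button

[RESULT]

Data processing processes configuration files effic
                                                   
The algorithm coordinates configuration files incre
The pipeline implements data streams efficiently. T
This module manages configuration files incremental
This module analyzes thread pools asynchronously. T
The framework manages incoming requests incremental
                                                   
This module implements cached results efficiently. 
The architecture processes network connections reli
Data processing optimizes batch operations asynchro
Data processing optimizes batch operations reliably
                                                   
                                                   
                                                   
                                                   
                                                   
                                                   
                                                   
                                                   
                                                   
                                                   


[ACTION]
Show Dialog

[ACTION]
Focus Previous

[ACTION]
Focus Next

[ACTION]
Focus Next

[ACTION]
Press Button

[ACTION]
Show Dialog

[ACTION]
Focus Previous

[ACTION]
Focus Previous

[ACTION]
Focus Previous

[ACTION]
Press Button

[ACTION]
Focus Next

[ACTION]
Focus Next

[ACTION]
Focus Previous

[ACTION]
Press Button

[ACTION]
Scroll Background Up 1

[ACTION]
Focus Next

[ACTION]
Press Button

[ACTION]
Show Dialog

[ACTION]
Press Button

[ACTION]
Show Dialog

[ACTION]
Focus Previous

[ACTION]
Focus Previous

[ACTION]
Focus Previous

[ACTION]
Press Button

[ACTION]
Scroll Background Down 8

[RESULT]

This module implements cached results efficiently. 
The architecture processes network connections reli
Data processing optimizes batch operations asynchro
Data processing optimizes batch operations reliably
                                                   
                                                   
                                                   
                                                   
                                                   
                                                   
                                                   
                                                   
                                                   
                                                   
                                                   
                                                   
                                                   
                                                   
                                                   
                                                   
                                                   
                                                   


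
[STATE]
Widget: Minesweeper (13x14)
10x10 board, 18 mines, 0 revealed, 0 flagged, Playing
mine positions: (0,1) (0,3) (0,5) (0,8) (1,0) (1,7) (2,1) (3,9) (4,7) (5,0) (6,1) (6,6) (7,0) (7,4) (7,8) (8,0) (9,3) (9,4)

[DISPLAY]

■■■■■■■■■■   
■■■■■■■■■■   
■■■■■■■■■■   
■■■■■■■■■■   
■■■■■■■■■■   
■■■■■■■■■■   
■■■■■■■■■■   
■■■■■■■■■■   
■■■■■■■■■■   
■■■■■■■■■■   
             
             
             
             


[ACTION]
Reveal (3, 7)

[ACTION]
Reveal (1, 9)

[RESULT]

■■■■■■■■■■   
■■■■■■■■■1   
■■■■■■■■■■   
■■■■■■■1■■   
■■■■■■■■■■   
■■■■■■■■■■   
■■■■■■■■■■   
■■■■■■■■■■   
■■■■■■■■■■   
■■■■■■■■■■   
             
             
             
             


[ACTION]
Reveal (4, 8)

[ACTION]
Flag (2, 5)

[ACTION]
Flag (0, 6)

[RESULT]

■■■■■■⚑■■■   
■■■■■■■■■1   
■■■■■⚑■■■■   
■■■■■■■1■■   
■■■■■■■■2■   
■■■■■■■■■■   
■■■■■■■■■■   
■■■■■■■■■■   
■■■■■■■■■■   
■■■■■■■■■■   
             
             
             
             


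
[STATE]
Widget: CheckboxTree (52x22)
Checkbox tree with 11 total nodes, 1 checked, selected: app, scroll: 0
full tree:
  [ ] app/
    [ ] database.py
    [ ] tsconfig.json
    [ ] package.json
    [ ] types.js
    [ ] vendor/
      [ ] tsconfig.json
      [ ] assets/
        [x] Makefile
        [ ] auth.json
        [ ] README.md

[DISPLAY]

>[-] app/                                           
   [ ] database.py                                  
   [ ] tsconfig.json                                
   [ ] package.json                                 
   [ ] types.js                                     
   [-] vendor/                                      
     [ ] tsconfig.json                              
     [-] assets/                                    
       [x] Makefile                                 
       [ ] auth.json                                
       [ ] README.md                                
                                                    
                                                    
                                                    
                                                    
                                                    
                                                    
                                                    
                                                    
                                                    
                                                    
                                                    


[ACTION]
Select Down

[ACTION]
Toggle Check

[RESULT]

 [-] app/                                           
>  [x] database.py                                  
   [ ] tsconfig.json                                
   [ ] package.json                                 
   [ ] types.js                                     
   [-] vendor/                                      
     [ ] tsconfig.json                              
     [-] assets/                                    
       [x] Makefile                                 
       [ ] auth.json                                
       [ ] README.md                                
                                                    
                                                    
                                                    
                                                    
                                                    
                                                    
                                                    
                                                    
                                                    
                                                    
                                                    


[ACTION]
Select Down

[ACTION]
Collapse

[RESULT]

 [-] app/                                           
   [x] database.py                                  
>  [ ] tsconfig.json                                
   [ ] package.json                                 
   [ ] types.js                                     
   [-] vendor/                                      
     [ ] tsconfig.json                              
     [-] assets/                                    
       [x] Makefile                                 
       [ ] auth.json                                
       [ ] README.md                                
                                                    
                                                    
                                                    
                                                    
                                                    
                                                    
                                                    
                                                    
                                                    
                                                    
                                                    


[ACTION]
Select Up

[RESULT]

 [-] app/                                           
>  [x] database.py                                  
   [ ] tsconfig.json                                
   [ ] package.json                                 
   [ ] types.js                                     
   [-] vendor/                                      
     [ ] tsconfig.json                              
     [-] assets/                                    
       [x] Makefile                                 
       [ ] auth.json                                
       [ ] README.md                                
                                                    
                                                    
                                                    
                                                    
                                                    
                                                    
                                                    
                                                    
                                                    
                                                    
                                                    


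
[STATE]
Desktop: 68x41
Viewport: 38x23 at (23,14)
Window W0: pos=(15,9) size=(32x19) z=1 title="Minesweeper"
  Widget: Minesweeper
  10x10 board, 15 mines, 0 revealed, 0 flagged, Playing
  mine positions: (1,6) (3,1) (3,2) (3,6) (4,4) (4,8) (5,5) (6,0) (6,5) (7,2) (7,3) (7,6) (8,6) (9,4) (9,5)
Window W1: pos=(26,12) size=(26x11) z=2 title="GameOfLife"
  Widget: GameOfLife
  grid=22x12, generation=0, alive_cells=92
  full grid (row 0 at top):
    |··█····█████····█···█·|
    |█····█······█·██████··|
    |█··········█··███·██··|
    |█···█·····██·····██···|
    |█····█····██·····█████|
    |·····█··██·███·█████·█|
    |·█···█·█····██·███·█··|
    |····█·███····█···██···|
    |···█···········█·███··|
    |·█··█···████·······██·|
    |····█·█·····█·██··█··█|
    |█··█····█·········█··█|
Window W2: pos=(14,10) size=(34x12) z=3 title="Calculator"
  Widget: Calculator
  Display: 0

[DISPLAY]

┬───┬───┐               ┃───┨         
│ 9 │ ÷ │               ┃   ┃         
┼───┼───┤               ┃·  ┃         
│ 6 │ × │               ┃█  ┃         
┼───┼───┤               ┃█  ┃         
│ 3 │ - │               ┃·  ┃         
┴───┴───┘               ┃·  ┃         
━━━━━━━━━━━━━━━━━━━━━━━━┛·  ┃         
   ┗━━━━━━━━━━━━━━━━━━━━━━━━┛         
                       ┃              
                       ┃              
                       ┃              
                       ┃              
━━━━━━━━━━━━━━━━━━━━━━━┛              
                                      
                                      
                                      
                                      
                                      
                                      
                                      
                                      
                                      


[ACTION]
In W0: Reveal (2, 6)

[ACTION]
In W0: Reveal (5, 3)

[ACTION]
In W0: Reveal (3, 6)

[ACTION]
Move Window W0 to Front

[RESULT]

■■■                    ┃┃───┨         
■■■                    ┃┃   ┃         
■✹■                    ┃┃·  ┃         
■■■                    ┃┃█  ┃         
■■■                    ┃┃█  ┃         
■■■                    ┃┃·  ┃         
■■■                    ┃┃·  ┃         
■■■                    ┃┛·  ┃         
                       ┃━━━━┛         
                       ┃              
                       ┃              
                       ┃              
                       ┃              
━━━━━━━━━━━━━━━━━━━━━━━┛              
                                      
                                      
                                      
                                      
                                      
                                      
                                      
                                      
                                      


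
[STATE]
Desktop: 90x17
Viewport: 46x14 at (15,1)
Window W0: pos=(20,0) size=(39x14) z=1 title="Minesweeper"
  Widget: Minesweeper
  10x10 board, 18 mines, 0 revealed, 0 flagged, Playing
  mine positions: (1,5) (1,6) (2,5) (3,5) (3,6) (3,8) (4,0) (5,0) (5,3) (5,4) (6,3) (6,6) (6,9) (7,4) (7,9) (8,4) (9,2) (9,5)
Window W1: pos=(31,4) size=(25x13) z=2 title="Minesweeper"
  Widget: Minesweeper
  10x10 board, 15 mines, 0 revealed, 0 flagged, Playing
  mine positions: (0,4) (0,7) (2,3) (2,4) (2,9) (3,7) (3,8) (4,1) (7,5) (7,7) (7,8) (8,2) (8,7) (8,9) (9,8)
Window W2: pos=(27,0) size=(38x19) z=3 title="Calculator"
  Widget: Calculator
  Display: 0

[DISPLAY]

     ┃ Mines┃ Calculator                      
     ┠──────┠─────────────────────────────────
     ┃■■■■■■┃                                 
     ┃■■■■■■┃┌───┬───┬───┬───┐                
     ┃■■■■■■┃│ 7 │ 8 │ 9 │ ÷ │                
     ┃■■■■■■┃├───┼───┼───┼───┤                
     ┃■■■■■■┃│ 4 │ 5 │ 6 │ × │                
     ┃■■■■■■┃├───┼───┼───┼───┤                
     ┃■■■■■■┃│ 1 │ 2 │ 3 │ - │                
     ┃■■■■■■┃├───┼───┼───┼───┤                
     ┃■■■■■■┃│ 0 │ . │ = │ + │                
     ┃■■■■■■┃├───┼───┼───┼───┤                
     ┗━━━━━━┃│ C │ MC│ MR│ M+│                
            ┃└───┴───┴───┴───┘                


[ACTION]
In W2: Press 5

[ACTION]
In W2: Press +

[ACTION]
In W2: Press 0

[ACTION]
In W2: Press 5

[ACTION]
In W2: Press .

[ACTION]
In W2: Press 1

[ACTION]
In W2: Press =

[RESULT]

     ┃ Mines┃ Calculator                      
     ┠──────┠─────────────────────────────────
     ┃■■■■■■┃                                1
     ┃■■■■■■┃┌───┬───┬───┬───┐                
     ┃■■■■■■┃│ 7 │ 8 │ 9 │ ÷ │                
     ┃■■■■■■┃├───┼───┼───┼───┤                
     ┃■■■■■■┃│ 4 │ 5 │ 6 │ × │                
     ┃■■■■■■┃├───┼───┼───┼───┤                
     ┃■■■■■■┃│ 1 │ 2 │ 3 │ - │                
     ┃■■■■■■┃├───┼───┼───┼───┤                
     ┃■■■■■■┃│ 0 │ . │ = │ + │                
     ┃■■■■■■┃├───┼───┼───┼───┤                
     ┗━━━━━━┃│ C │ MC│ MR│ M+│                
            ┃└───┴───┴───┴───┘                


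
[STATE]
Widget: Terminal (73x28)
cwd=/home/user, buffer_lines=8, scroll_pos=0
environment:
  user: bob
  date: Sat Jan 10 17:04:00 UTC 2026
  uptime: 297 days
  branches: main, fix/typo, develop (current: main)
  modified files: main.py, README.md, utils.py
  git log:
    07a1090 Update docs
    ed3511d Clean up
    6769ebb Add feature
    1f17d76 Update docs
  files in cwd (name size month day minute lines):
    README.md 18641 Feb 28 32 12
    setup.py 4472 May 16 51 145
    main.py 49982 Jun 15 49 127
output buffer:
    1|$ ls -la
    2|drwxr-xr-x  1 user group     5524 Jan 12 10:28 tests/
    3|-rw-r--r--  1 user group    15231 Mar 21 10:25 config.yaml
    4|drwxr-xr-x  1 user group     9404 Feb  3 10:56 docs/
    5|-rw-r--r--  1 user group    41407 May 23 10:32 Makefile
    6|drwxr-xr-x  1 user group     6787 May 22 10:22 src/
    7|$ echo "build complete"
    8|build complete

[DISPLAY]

$ ls -la                                                                 
drwxr-xr-x  1 user group     5524 Jan 12 10:28 tests/                    
-rw-r--r--  1 user group    15231 Mar 21 10:25 config.yaml               
drwxr-xr-x  1 user group     9404 Feb  3 10:56 docs/                     
-rw-r--r--  1 user group    41407 May 23 10:32 Makefile                  
drwxr-xr-x  1 user group     6787 May 22 10:22 src/                      
$ echo "build complete"                                                  
build complete                                                           
$ █                                                                      
                                                                         
                                                                         
                                                                         
                                                                         
                                                                         
                                                                         
                                                                         
                                                                         
                                                                         
                                                                         
                                                                         
                                                                         
                                                                         
                                                                         
                                                                         
                                                                         
                                                                         
                                                                         
                                                                         


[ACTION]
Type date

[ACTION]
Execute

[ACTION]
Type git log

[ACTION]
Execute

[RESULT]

$ ls -la                                                                 
drwxr-xr-x  1 user group     5524 Jan 12 10:28 tests/                    
-rw-r--r--  1 user group    15231 Mar 21 10:25 config.yaml               
drwxr-xr-x  1 user group     9404 Feb  3 10:56 docs/                     
-rw-r--r--  1 user group    41407 May 23 10:32 Makefile                  
drwxr-xr-x  1 user group     6787 May 22 10:22 src/                      
$ echo "build complete"                                                  
build complete                                                           
$ date                                                                   
Sat Jan 10 17:04:00 UTC 2026                                             
$ git log                                                                
07a1090 Update docs                                                      
ed3511d Clean up                                                         
6769ebb Add feature                                                      
1f17d76 Update docs                                                      
$ █                                                                      
                                                                         
                                                                         
                                                                         
                                                                         
                                                                         
                                                                         
                                                                         
                                                                         
                                                                         
                                                                         
                                                                         
                                                                         


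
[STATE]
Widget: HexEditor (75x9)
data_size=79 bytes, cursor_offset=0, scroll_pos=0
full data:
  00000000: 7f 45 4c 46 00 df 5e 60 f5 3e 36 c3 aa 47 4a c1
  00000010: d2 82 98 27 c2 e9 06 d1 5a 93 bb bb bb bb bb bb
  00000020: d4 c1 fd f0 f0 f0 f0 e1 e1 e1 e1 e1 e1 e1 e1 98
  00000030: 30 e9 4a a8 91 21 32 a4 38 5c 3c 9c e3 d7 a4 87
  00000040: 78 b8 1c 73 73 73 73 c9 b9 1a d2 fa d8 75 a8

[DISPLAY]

00000000  7F 45 4c 46 00 df 5e 60  f5 3e 36 c3 aa 47 4a c1  |.ELF..^`.>6..G
00000010  d2 82 98 27 c2 e9 06 d1  5a 93 bb bb bb bb bb bb  |...'....Z.....
00000020  d4 c1 fd f0 f0 f0 f0 e1  e1 e1 e1 e1 e1 e1 e1 98  |..............
00000030  30 e9 4a a8 91 21 32 a4  38 5c 3c 9c e3 d7 a4 87  |0.J..!2.8\<...
00000040  78 b8 1c 73 73 73 73 c9  b9 1a d2 fa d8 75 a8     |x..ssss......u
                                                                           
                                                                           
                                                                           
                                                                           


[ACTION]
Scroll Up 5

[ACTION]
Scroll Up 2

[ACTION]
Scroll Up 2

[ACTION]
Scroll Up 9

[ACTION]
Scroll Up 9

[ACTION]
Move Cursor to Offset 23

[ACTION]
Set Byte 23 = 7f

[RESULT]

00000000  7f 45 4c 46 00 df 5e 60  f5 3e 36 c3 aa 47 4a c1  |.ELF..^`.>6..G
00000010  d2 82 98 27 c2 e9 06 7F  5a 93 bb bb bb bb bb bb  |...'....Z.....
00000020  d4 c1 fd f0 f0 f0 f0 e1  e1 e1 e1 e1 e1 e1 e1 98  |..............
00000030  30 e9 4a a8 91 21 32 a4  38 5c 3c 9c e3 d7 a4 87  |0.J..!2.8\<...
00000040  78 b8 1c 73 73 73 73 c9  b9 1a d2 fa d8 75 a8     |x..ssss......u
                                                                           
                                                                           
                                                                           
                                                                           


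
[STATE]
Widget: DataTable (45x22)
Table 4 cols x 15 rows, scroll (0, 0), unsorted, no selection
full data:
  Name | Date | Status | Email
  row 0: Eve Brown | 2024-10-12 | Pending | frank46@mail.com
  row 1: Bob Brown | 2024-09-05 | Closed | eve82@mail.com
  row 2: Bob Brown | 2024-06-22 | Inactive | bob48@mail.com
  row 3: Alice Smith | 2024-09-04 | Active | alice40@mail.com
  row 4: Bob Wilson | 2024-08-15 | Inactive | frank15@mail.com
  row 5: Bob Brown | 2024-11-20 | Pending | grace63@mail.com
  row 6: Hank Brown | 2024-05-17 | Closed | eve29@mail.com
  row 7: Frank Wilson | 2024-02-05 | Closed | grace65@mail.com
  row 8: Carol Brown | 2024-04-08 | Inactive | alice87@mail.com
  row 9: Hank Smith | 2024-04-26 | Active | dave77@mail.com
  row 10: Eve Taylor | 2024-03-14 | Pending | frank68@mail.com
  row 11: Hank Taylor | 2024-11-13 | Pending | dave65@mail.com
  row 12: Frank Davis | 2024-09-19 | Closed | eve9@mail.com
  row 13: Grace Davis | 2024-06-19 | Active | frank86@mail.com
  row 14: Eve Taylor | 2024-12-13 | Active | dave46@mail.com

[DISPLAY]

Name        │Date      │Status  │Email       
────────────┼──────────┼────────┼────────────
Eve Brown   │2024-10-12│Pending │frank46@mail
Bob Brown   │2024-09-05│Closed  │eve82@mail.c
Bob Brown   │2024-06-22│Inactive│bob48@mail.c
Alice Smith │2024-09-04│Active  │alice40@mail
Bob Wilson  │2024-08-15│Inactive│frank15@mail
Bob Brown   │2024-11-20│Pending │grace63@mail
Hank Brown  │2024-05-17│Closed  │eve29@mail.c
Frank Wilson│2024-02-05│Closed  │grace65@mail
Carol Brown │2024-04-08│Inactive│alice87@mail
Hank Smith  │2024-04-26│Active  │dave77@mail.
Eve Taylor  │2024-03-14│Pending │frank68@mail
Hank Taylor │2024-11-13│Pending │dave65@mail.
Frank Davis │2024-09-19│Closed  │eve9@mail.co
Grace Davis │2024-06-19│Active  │frank86@mail
Eve Taylor  │2024-12-13│Active  │dave46@mail.
                                             
                                             
                                             
                                             
                                             


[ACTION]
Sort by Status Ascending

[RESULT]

Name        │Date      │Status ▲│Email       
────────────┼──────────┼────────┼────────────
Alice Smith │2024-09-04│Active  │alice40@mail
Hank Smith  │2024-04-26│Active  │dave77@mail.
Grace Davis │2024-06-19│Active  │frank86@mail
Eve Taylor  │2024-12-13│Active  │dave46@mail.
Bob Brown   │2024-09-05│Closed  │eve82@mail.c
Hank Brown  │2024-05-17│Closed  │eve29@mail.c
Frank Wilson│2024-02-05│Closed  │grace65@mail
Frank Davis │2024-09-19│Closed  │eve9@mail.co
Bob Brown   │2024-06-22│Inactive│bob48@mail.c
Bob Wilson  │2024-08-15│Inactive│frank15@mail
Carol Brown │2024-04-08│Inactive│alice87@mail
Eve Brown   │2024-10-12│Pending │frank46@mail
Bob Brown   │2024-11-20│Pending │grace63@mail
Eve Taylor  │2024-03-14│Pending │frank68@mail
Hank Taylor │2024-11-13│Pending │dave65@mail.
                                             
                                             
                                             
                                             
                                             


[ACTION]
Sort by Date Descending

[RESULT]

Name        │Date     ▼│Status  │Email       
────────────┼──────────┼────────┼────────────
Eve Taylor  │2024-12-13│Active  │dave46@mail.
Bob Brown   │2024-11-20│Pending │grace63@mail
Hank Taylor │2024-11-13│Pending │dave65@mail.
Eve Brown   │2024-10-12│Pending │frank46@mail
Frank Davis │2024-09-19│Closed  │eve9@mail.co
Bob Brown   │2024-09-05│Closed  │eve82@mail.c
Alice Smith │2024-09-04│Active  │alice40@mail
Bob Wilson  │2024-08-15│Inactive│frank15@mail
Bob Brown   │2024-06-22│Inactive│bob48@mail.c
Grace Davis │2024-06-19│Active  │frank86@mail
Hank Brown  │2024-05-17│Closed  │eve29@mail.c
Hank Smith  │2024-04-26│Active  │dave77@mail.
Carol Brown │2024-04-08│Inactive│alice87@mail
Eve Taylor  │2024-03-14│Pending │frank68@mail
Frank Wilson│2024-02-05│Closed  │grace65@mail
                                             
                                             
                                             
                                             
                                             


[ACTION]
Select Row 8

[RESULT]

Name        │Date     ▼│Status  │Email       
────────────┼──────────┼────────┼────────────
Eve Taylor  │2024-12-13│Active  │dave46@mail.
Bob Brown   │2024-11-20│Pending │grace63@mail
Hank Taylor │2024-11-13│Pending │dave65@mail.
Eve Brown   │2024-10-12│Pending │frank46@mail
Frank Davis │2024-09-19│Closed  │eve9@mail.co
Bob Brown   │2024-09-05│Closed  │eve82@mail.c
Alice Smith │2024-09-04│Active  │alice40@mail
Bob Wilson  │2024-08-15│Inactive│frank15@mail
>ob Brown   │2024-06-22│Inactive│bob48@mail.c
Grace Davis │2024-06-19│Active  │frank86@mail
Hank Brown  │2024-05-17│Closed  │eve29@mail.c
Hank Smith  │2024-04-26│Active  │dave77@mail.
Carol Brown │2024-04-08│Inactive│alice87@mail
Eve Taylor  │2024-03-14│Pending │frank68@mail
Frank Wilson│2024-02-05│Closed  │grace65@mail
                                             
                                             
                                             
                                             
                                             


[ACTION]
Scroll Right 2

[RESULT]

me        │Date     ▼│Status  │Email         
──────────┼──────────┼────────┼──────────────
e Taylor  │2024-12-13│Active  │dave46@mail.co
b Brown   │2024-11-20│Pending │grace63@mail.c
nk Taylor │2024-11-13│Pending │dave65@mail.co
e Brown   │2024-10-12│Pending │frank46@mail.c
ank Davis │2024-09-19│Closed  │eve9@mail.com 
b Brown   │2024-09-05│Closed  │eve82@mail.com
ice Smith │2024-09-04│Active  │alice40@mail.c
b Wilson  │2024-08-15│Inactive│frank15@mail.c
b Brown   │2024-06-22│Inactive│bob48@mail.com
ace Davis │2024-06-19│Active  │frank86@mail.c
nk Brown  │2024-05-17│Closed  │eve29@mail.com
nk Smith  │2024-04-26│Active  │dave77@mail.co
rol Brown │2024-04-08│Inactive│alice87@mail.c
e Taylor  │2024-03-14│Pending │frank68@mail.c
ank Wilson│2024-02-05│Closed  │grace65@mail.c
                                             
                                             
                                             
                                             
                                             


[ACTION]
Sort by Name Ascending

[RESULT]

me       ▲│Date      │Status  │Email         
──────────┼──────────┼────────┼──────────────
ice Smith │2024-09-04│Active  │alice40@mail.c
b Brown   │2024-11-20│Pending │grace63@mail.c
b Brown   │2024-09-05│Closed  │eve82@mail.com
b Brown   │2024-06-22│Inactive│bob48@mail.com
b Wilson  │2024-08-15│Inactive│frank15@mail.c
rol Brown │2024-04-08│Inactive│alice87@mail.c
e Brown   │2024-10-12│Pending │frank46@mail.c
e Taylor  │2024-12-13│Active  │dave46@mail.co
e Taylor  │2024-03-14│Pending │frank68@mail.c
ank Davis │2024-09-19│Closed  │eve9@mail.com 
ank Wilson│2024-02-05│Closed  │grace65@mail.c
ace Davis │2024-06-19│Active  │frank86@mail.c
nk Brown  │2024-05-17│Closed  │eve29@mail.com
nk Smith  │2024-04-26│Active  │dave77@mail.co
nk Taylor │2024-11-13│Pending │dave65@mail.co
                                             
                                             
                                             
                                             
                                             


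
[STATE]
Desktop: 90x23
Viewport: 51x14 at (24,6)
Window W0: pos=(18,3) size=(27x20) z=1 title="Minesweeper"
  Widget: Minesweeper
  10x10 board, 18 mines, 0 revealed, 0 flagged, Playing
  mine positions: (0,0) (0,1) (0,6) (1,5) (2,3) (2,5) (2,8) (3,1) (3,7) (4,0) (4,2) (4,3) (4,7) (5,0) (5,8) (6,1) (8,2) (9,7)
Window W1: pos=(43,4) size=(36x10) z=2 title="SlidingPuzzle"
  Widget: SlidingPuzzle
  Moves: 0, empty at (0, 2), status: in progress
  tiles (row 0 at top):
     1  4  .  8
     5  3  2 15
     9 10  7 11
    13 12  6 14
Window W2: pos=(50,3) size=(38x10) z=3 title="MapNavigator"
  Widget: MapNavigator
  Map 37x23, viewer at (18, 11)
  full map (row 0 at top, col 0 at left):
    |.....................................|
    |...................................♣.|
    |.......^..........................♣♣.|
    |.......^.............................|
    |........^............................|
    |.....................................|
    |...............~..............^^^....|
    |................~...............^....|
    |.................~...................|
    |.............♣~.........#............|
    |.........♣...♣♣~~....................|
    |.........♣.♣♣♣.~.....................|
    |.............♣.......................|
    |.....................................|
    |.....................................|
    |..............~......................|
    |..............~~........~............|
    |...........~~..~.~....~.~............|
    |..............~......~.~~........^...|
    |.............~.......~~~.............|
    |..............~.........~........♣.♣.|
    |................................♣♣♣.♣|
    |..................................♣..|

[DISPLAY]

■■■■■              ┠──────┃.................~......
■■■■■              ┃┌────┬┃.............♣~.........
■■■■■              ┃│  1 │┃.........♣...♣♣~~.......
■■■■■              ┃├────┼┃.........♣.♣♣♣.~..@.....
■■■■■              ┃│  5 │┃.............♣..........
■■■■■              ┃├────┼┃........................
■■■■■              ┃│  9 │┗━━━━━━━━━━━━━━━━━━━━━━━━
■■■■■              ┗━━━━━━━━━━━━━━━━━━━━━━━━━━━━━━━
■■■■■               ┃                              
■■■■■               ┃                              
                    ┃                              
                    ┃                              
                    ┃                              
                    ┃                              


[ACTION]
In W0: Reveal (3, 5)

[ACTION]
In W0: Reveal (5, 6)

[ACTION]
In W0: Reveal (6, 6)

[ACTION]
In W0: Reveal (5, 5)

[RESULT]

■■■■■              ┠──────┃.................~......
■■■■■              ┃┌────┬┃.............♣~.........
■■■■■              ┃│  1 │┃.........♣...♣♣~~.......
13■■■              ┃├────┼┃.........♣.♣♣♣.~..@.....
 2■■■              ┃│  5 │┃.............♣..........
 12■■              ┃├────┼┃........................
  111              ┃│  9 │┗━━━━━━━━━━━━━━━━━━━━━━━━
                   ┗━━━━━━━━━━━━━━━━━━━━━━━━━━━━━━━
 111                ┃                              
 1■1                ┃                              
                    ┃                              
                    ┃                              
                    ┃                              
                    ┃                              
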